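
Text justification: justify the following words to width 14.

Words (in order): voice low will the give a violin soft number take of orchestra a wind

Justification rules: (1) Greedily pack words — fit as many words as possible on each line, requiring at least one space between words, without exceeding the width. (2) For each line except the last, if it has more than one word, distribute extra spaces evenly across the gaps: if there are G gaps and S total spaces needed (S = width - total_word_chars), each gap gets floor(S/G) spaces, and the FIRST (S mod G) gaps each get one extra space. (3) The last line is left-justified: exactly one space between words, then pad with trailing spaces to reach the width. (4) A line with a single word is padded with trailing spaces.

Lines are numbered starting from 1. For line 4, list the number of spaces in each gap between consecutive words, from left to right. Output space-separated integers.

Answer: 1 1

Derivation:
Line 1: ['voice', 'low', 'will'] (min_width=14, slack=0)
Line 2: ['the', 'give', 'a'] (min_width=10, slack=4)
Line 3: ['violin', 'soft'] (min_width=11, slack=3)
Line 4: ['number', 'take', 'of'] (min_width=14, slack=0)
Line 5: ['orchestra', 'a'] (min_width=11, slack=3)
Line 6: ['wind'] (min_width=4, slack=10)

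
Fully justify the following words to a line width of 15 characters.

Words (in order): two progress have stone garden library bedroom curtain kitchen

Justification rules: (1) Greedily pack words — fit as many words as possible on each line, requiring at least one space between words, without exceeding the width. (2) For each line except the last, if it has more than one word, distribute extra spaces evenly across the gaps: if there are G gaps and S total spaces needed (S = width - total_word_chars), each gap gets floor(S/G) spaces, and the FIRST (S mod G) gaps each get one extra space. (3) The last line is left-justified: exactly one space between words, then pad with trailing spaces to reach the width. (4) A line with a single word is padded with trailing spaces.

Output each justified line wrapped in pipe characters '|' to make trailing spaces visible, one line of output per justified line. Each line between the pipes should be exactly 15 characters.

Line 1: ['two', 'progress'] (min_width=12, slack=3)
Line 2: ['have', 'stone'] (min_width=10, slack=5)
Line 3: ['garden', 'library'] (min_width=14, slack=1)
Line 4: ['bedroom', 'curtain'] (min_width=15, slack=0)
Line 5: ['kitchen'] (min_width=7, slack=8)

Answer: |two    progress|
|have      stone|
|garden  library|
|bedroom curtain|
|kitchen        |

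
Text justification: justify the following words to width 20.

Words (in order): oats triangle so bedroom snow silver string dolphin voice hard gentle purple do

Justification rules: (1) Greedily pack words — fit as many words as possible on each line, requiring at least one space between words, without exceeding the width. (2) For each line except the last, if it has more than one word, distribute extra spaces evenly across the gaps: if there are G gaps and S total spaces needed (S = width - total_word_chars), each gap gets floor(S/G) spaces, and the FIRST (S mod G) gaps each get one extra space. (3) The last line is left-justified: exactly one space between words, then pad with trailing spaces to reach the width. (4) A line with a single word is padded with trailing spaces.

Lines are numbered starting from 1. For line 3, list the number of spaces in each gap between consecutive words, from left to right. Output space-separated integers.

Answer: 1 1

Derivation:
Line 1: ['oats', 'triangle', 'so'] (min_width=16, slack=4)
Line 2: ['bedroom', 'snow', 'silver'] (min_width=19, slack=1)
Line 3: ['string', 'dolphin', 'voice'] (min_width=20, slack=0)
Line 4: ['hard', 'gentle', 'purple'] (min_width=18, slack=2)
Line 5: ['do'] (min_width=2, slack=18)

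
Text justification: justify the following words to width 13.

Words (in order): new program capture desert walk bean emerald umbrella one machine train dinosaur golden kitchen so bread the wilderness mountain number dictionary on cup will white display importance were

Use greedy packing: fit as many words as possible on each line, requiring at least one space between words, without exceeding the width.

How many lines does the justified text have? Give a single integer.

Line 1: ['new', 'program'] (min_width=11, slack=2)
Line 2: ['capture'] (min_width=7, slack=6)
Line 3: ['desert', 'walk'] (min_width=11, slack=2)
Line 4: ['bean', 'emerald'] (min_width=12, slack=1)
Line 5: ['umbrella', 'one'] (min_width=12, slack=1)
Line 6: ['machine', 'train'] (min_width=13, slack=0)
Line 7: ['dinosaur'] (min_width=8, slack=5)
Line 8: ['golden'] (min_width=6, slack=7)
Line 9: ['kitchen', 'so'] (min_width=10, slack=3)
Line 10: ['bread', 'the'] (min_width=9, slack=4)
Line 11: ['wilderness'] (min_width=10, slack=3)
Line 12: ['mountain'] (min_width=8, slack=5)
Line 13: ['number'] (min_width=6, slack=7)
Line 14: ['dictionary', 'on'] (min_width=13, slack=0)
Line 15: ['cup', 'will'] (min_width=8, slack=5)
Line 16: ['white', 'display'] (min_width=13, slack=0)
Line 17: ['importance'] (min_width=10, slack=3)
Line 18: ['were'] (min_width=4, slack=9)
Total lines: 18

Answer: 18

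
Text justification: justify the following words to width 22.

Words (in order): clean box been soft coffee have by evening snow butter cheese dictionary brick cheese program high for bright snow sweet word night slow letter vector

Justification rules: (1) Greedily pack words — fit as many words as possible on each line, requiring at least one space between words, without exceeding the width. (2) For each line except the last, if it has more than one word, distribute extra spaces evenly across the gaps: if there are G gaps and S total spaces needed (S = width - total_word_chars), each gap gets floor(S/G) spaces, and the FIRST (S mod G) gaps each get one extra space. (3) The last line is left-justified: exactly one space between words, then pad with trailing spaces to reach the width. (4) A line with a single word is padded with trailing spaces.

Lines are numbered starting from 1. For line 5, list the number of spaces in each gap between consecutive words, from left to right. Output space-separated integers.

Answer: 3 2

Derivation:
Line 1: ['clean', 'box', 'been', 'soft'] (min_width=19, slack=3)
Line 2: ['coffee', 'have', 'by', 'evening'] (min_width=22, slack=0)
Line 3: ['snow', 'butter', 'cheese'] (min_width=18, slack=4)
Line 4: ['dictionary', 'brick'] (min_width=16, slack=6)
Line 5: ['cheese', 'program', 'high'] (min_width=19, slack=3)
Line 6: ['for', 'bright', 'snow', 'sweet'] (min_width=21, slack=1)
Line 7: ['word', 'night', 'slow', 'letter'] (min_width=22, slack=0)
Line 8: ['vector'] (min_width=6, slack=16)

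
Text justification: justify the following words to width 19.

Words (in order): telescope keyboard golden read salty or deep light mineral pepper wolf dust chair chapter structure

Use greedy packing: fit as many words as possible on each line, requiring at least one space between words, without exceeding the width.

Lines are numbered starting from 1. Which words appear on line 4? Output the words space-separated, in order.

Line 1: ['telescope', 'keyboard'] (min_width=18, slack=1)
Line 2: ['golden', 'read', 'salty'] (min_width=17, slack=2)
Line 3: ['or', 'deep', 'light'] (min_width=13, slack=6)
Line 4: ['mineral', 'pepper', 'wolf'] (min_width=19, slack=0)
Line 5: ['dust', 'chair', 'chapter'] (min_width=18, slack=1)
Line 6: ['structure'] (min_width=9, slack=10)

Answer: mineral pepper wolf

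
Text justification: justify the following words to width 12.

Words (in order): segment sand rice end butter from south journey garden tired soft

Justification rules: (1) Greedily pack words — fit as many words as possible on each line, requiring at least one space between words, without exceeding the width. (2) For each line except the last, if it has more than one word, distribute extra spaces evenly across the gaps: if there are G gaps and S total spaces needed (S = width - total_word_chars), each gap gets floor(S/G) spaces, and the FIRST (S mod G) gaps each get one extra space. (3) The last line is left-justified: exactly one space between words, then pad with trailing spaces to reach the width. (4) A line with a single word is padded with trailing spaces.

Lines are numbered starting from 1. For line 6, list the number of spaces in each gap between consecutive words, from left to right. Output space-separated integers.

Line 1: ['segment', 'sand'] (min_width=12, slack=0)
Line 2: ['rice', 'end'] (min_width=8, slack=4)
Line 3: ['butter', 'from'] (min_width=11, slack=1)
Line 4: ['south'] (min_width=5, slack=7)
Line 5: ['journey'] (min_width=7, slack=5)
Line 6: ['garden', 'tired'] (min_width=12, slack=0)
Line 7: ['soft'] (min_width=4, slack=8)

Answer: 1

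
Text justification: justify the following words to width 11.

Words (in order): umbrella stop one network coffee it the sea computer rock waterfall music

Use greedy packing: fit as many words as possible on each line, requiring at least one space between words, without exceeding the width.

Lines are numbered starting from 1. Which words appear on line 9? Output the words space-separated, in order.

Answer: music

Derivation:
Line 1: ['umbrella'] (min_width=8, slack=3)
Line 2: ['stop', 'one'] (min_width=8, slack=3)
Line 3: ['network'] (min_width=7, slack=4)
Line 4: ['coffee', 'it'] (min_width=9, slack=2)
Line 5: ['the', 'sea'] (min_width=7, slack=4)
Line 6: ['computer'] (min_width=8, slack=3)
Line 7: ['rock'] (min_width=4, slack=7)
Line 8: ['waterfall'] (min_width=9, slack=2)
Line 9: ['music'] (min_width=5, slack=6)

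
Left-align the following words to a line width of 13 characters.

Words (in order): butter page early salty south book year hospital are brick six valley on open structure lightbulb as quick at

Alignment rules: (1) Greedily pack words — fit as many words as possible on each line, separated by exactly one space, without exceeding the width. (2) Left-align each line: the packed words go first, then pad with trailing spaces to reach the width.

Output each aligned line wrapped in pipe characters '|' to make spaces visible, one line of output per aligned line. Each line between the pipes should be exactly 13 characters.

Answer: |butter page  |
|early salty  |
|south book   |
|year hospital|
|are brick six|
|valley on    |
|open         |
|structure    |
|lightbulb as |
|quick at     |

Derivation:
Line 1: ['butter', 'page'] (min_width=11, slack=2)
Line 2: ['early', 'salty'] (min_width=11, slack=2)
Line 3: ['south', 'book'] (min_width=10, slack=3)
Line 4: ['year', 'hospital'] (min_width=13, slack=0)
Line 5: ['are', 'brick', 'six'] (min_width=13, slack=0)
Line 6: ['valley', 'on'] (min_width=9, slack=4)
Line 7: ['open'] (min_width=4, slack=9)
Line 8: ['structure'] (min_width=9, slack=4)
Line 9: ['lightbulb', 'as'] (min_width=12, slack=1)
Line 10: ['quick', 'at'] (min_width=8, slack=5)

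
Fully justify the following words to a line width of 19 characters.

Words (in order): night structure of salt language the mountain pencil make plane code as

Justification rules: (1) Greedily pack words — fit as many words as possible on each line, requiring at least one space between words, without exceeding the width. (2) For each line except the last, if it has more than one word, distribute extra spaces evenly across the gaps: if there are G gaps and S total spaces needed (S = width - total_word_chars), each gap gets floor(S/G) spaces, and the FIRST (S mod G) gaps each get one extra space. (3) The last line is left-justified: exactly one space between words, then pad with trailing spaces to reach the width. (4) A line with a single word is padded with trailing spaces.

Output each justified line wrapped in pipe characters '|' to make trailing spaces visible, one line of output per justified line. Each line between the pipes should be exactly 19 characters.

Answer: |night  structure of|
|salt  language  the|
|mountain     pencil|
|make plane code as |

Derivation:
Line 1: ['night', 'structure', 'of'] (min_width=18, slack=1)
Line 2: ['salt', 'language', 'the'] (min_width=17, slack=2)
Line 3: ['mountain', 'pencil'] (min_width=15, slack=4)
Line 4: ['make', 'plane', 'code', 'as'] (min_width=18, slack=1)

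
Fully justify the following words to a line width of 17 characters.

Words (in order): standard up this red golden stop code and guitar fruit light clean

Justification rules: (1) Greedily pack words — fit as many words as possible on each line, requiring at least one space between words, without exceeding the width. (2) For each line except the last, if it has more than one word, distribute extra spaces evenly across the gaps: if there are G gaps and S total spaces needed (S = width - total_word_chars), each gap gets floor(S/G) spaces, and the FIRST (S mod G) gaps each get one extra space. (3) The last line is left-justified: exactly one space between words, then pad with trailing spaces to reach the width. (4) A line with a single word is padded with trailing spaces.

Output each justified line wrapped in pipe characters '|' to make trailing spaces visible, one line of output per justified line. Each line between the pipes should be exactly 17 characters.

Answer: |standard  up this|
|red  golden  stop|
|code  and  guitar|
|fruit light clean|

Derivation:
Line 1: ['standard', 'up', 'this'] (min_width=16, slack=1)
Line 2: ['red', 'golden', 'stop'] (min_width=15, slack=2)
Line 3: ['code', 'and', 'guitar'] (min_width=15, slack=2)
Line 4: ['fruit', 'light', 'clean'] (min_width=17, slack=0)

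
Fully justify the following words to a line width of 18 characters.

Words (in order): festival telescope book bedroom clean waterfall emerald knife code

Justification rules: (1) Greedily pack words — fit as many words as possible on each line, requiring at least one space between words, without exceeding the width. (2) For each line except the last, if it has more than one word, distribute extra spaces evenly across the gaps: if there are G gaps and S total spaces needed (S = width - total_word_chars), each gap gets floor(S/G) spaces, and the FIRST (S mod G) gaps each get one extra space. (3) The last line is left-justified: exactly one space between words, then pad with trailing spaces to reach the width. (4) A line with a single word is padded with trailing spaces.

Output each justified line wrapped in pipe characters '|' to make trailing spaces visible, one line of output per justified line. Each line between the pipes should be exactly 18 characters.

Line 1: ['festival', 'telescope'] (min_width=18, slack=0)
Line 2: ['book', 'bedroom', 'clean'] (min_width=18, slack=0)
Line 3: ['waterfall', 'emerald'] (min_width=17, slack=1)
Line 4: ['knife', 'code'] (min_width=10, slack=8)

Answer: |festival telescope|
|book bedroom clean|
|waterfall  emerald|
|knife code        |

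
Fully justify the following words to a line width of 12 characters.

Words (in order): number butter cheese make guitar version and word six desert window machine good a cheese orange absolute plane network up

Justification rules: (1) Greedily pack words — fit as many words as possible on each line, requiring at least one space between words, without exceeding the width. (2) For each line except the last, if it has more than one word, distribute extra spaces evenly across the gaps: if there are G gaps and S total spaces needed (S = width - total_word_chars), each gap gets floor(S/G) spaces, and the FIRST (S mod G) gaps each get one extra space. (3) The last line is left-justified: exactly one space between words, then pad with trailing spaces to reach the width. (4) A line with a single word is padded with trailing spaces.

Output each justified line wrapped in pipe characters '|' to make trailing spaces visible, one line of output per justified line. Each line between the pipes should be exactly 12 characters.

Answer: |number      |
|butter      |
|cheese  make|
|guitar      |
|version  and|
|word     six|
|desert      |
|window      |
|machine good|
|a     cheese|
|orange      |
|absolute    |
|plane       |
|network up  |

Derivation:
Line 1: ['number'] (min_width=6, slack=6)
Line 2: ['butter'] (min_width=6, slack=6)
Line 3: ['cheese', 'make'] (min_width=11, slack=1)
Line 4: ['guitar'] (min_width=6, slack=6)
Line 5: ['version', 'and'] (min_width=11, slack=1)
Line 6: ['word', 'six'] (min_width=8, slack=4)
Line 7: ['desert'] (min_width=6, slack=6)
Line 8: ['window'] (min_width=6, slack=6)
Line 9: ['machine', 'good'] (min_width=12, slack=0)
Line 10: ['a', 'cheese'] (min_width=8, slack=4)
Line 11: ['orange'] (min_width=6, slack=6)
Line 12: ['absolute'] (min_width=8, slack=4)
Line 13: ['plane'] (min_width=5, slack=7)
Line 14: ['network', 'up'] (min_width=10, slack=2)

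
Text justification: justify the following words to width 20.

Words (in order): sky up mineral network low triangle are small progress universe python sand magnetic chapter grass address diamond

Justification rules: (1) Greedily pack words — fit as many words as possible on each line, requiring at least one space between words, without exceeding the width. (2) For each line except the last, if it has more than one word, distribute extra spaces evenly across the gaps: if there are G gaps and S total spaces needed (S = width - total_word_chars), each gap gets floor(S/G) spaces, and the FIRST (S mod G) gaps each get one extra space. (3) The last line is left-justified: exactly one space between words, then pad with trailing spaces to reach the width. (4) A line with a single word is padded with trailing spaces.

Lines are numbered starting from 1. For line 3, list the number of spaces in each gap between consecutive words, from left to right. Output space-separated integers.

Line 1: ['sky', 'up', 'mineral'] (min_width=14, slack=6)
Line 2: ['network', 'low', 'triangle'] (min_width=20, slack=0)
Line 3: ['are', 'small', 'progress'] (min_width=18, slack=2)
Line 4: ['universe', 'python', 'sand'] (min_width=20, slack=0)
Line 5: ['magnetic', 'chapter'] (min_width=16, slack=4)
Line 6: ['grass', 'address'] (min_width=13, slack=7)
Line 7: ['diamond'] (min_width=7, slack=13)

Answer: 2 2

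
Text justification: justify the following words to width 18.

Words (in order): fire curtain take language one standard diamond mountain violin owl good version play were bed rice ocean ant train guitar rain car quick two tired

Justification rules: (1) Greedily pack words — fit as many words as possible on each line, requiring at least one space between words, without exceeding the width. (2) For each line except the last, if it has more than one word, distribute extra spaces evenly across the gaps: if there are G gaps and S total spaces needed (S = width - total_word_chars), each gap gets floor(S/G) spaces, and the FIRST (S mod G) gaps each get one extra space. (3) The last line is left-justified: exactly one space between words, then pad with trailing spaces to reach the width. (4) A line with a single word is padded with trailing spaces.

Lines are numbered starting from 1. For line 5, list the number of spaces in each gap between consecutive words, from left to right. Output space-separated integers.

Answer: 2 2

Derivation:
Line 1: ['fire', 'curtain', 'take'] (min_width=17, slack=1)
Line 2: ['language', 'one'] (min_width=12, slack=6)
Line 3: ['standard', 'diamond'] (min_width=16, slack=2)
Line 4: ['mountain', 'violin'] (min_width=15, slack=3)
Line 5: ['owl', 'good', 'version'] (min_width=16, slack=2)
Line 6: ['play', 'were', 'bed', 'rice'] (min_width=18, slack=0)
Line 7: ['ocean', 'ant', 'train'] (min_width=15, slack=3)
Line 8: ['guitar', 'rain', 'car'] (min_width=15, slack=3)
Line 9: ['quick', 'two', 'tired'] (min_width=15, slack=3)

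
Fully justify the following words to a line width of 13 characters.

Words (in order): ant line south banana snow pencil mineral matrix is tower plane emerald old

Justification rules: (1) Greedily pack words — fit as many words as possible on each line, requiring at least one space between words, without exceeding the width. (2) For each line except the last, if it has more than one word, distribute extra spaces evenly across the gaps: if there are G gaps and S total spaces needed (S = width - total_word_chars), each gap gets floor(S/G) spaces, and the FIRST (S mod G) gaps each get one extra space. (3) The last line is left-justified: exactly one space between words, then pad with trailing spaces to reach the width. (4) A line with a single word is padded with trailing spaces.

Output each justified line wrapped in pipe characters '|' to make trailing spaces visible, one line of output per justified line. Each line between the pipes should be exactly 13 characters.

Answer: |ant      line|
|south  banana|
|snow   pencil|
|mineral      |
|matrix     is|
|tower   plane|
|emerald old  |

Derivation:
Line 1: ['ant', 'line'] (min_width=8, slack=5)
Line 2: ['south', 'banana'] (min_width=12, slack=1)
Line 3: ['snow', 'pencil'] (min_width=11, slack=2)
Line 4: ['mineral'] (min_width=7, slack=6)
Line 5: ['matrix', 'is'] (min_width=9, slack=4)
Line 6: ['tower', 'plane'] (min_width=11, slack=2)
Line 7: ['emerald', 'old'] (min_width=11, slack=2)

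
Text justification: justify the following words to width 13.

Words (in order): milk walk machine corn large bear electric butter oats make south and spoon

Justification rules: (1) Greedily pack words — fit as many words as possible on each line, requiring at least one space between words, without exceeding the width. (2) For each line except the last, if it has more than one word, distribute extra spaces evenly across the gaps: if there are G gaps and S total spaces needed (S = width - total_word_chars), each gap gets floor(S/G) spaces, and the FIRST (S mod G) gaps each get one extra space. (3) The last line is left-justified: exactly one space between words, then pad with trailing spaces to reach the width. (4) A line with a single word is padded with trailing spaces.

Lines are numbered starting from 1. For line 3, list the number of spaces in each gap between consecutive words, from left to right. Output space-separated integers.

Line 1: ['milk', 'walk'] (min_width=9, slack=4)
Line 2: ['machine', 'corn'] (min_width=12, slack=1)
Line 3: ['large', 'bear'] (min_width=10, slack=3)
Line 4: ['electric'] (min_width=8, slack=5)
Line 5: ['butter', 'oats'] (min_width=11, slack=2)
Line 6: ['make', 'south'] (min_width=10, slack=3)
Line 7: ['and', 'spoon'] (min_width=9, slack=4)

Answer: 4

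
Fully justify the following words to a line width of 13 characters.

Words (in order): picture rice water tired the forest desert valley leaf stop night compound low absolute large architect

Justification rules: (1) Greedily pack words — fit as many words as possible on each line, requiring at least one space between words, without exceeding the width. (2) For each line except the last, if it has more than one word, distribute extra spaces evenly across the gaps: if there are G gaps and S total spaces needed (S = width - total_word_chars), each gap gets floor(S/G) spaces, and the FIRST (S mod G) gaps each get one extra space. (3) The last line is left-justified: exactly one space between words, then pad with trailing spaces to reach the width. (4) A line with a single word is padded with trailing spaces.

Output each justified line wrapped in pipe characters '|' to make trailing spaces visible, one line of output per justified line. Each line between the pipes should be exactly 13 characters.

Line 1: ['picture', 'rice'] (min_width=12, slack=1)
Line 2: ['water', 'tired'] (min_width=11, slack=2)
Line 3: ['the', 'forest'] (min_width=10, slack=3)
Line 4: ['desert', 'valley'] (min_width=13, slack=0)
Line 5: ['leaf', 'stop'] (min_width=9, slack=4)
Line 6: ['night'] (min_width=5, slack=8)
Line 7: ['compound', 'low'] (min_width=12, slack=1)
Line 8: ['absolute'] (min_width=8, slack=5)
Line 9: ['large'] (min_width=5, slack=8)
Line 10: ['architect'] (min_width=9, slack=4)

Answer: |picture  rice|
|water   tired|
|the    forest|
|desert valley|
|leaf     stop|
|night        |
|compound  low|
|absolute     |
|large        |
|architect    |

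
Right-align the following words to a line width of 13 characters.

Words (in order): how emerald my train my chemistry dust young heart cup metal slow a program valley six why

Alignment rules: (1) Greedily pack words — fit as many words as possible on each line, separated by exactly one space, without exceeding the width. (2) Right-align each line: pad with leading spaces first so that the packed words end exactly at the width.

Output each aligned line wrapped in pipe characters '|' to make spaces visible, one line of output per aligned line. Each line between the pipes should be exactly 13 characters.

Line 1: ['how', 'emerald'] (min_width=11, slack=2)
Line 2: ['my', 'train', 'my'] (min_width=11, slack=2)
Line 3: ['chemistry'] (min_width=9, slack=4)
Line 4: ['dust', 'young'] (min_width=10, slack=3)
Line 5: ['heart', 'cup'] (min_width=9, slack=4)
Line 6: ['metal', 'slow', 'a'] (min_width=12, slack=1)
Line 7: ['program'] (min_width=7, slack=6)
Line 8: ['valley', 'six'] (min_width=10, slack=3)
Line 9: ['why'] (min_width=3, slack=10)

Answer: |  how emerald|
|  my train my|
|    chemistry|
|   dust young|
|    heart cup|
| metal slow a|
|      program|
|   valley six|
|          why|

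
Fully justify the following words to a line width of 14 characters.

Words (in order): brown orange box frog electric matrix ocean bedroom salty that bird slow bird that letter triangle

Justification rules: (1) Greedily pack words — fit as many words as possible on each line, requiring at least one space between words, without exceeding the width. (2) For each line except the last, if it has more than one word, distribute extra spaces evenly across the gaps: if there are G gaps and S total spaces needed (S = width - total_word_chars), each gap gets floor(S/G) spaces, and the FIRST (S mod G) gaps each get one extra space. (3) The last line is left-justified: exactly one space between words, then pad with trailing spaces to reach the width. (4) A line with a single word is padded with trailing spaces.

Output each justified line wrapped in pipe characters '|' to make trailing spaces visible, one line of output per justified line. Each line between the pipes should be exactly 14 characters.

Answer: |brown   orange|
|box       frog|
|electric      |
|matrix   ocean|
|bedroom  salty|
|that bird slow|
|bird      that|
|letter        |
|triangle      |

Derivation:
Line 1: ['brown', 'orange'] (min_width=12, slack=2)
Line 2: ['box', 'frog'] (min_width=8, slack=6)
Line 3: ['electric'] (min_width=8, slack=6)
Line 4: ['matrix', 'ocean'] (min_width=12, slack=2)
Line 5: ['bedroom', 'salty'] (min_width=13, slack=1)
Line 6: ['that', 'bird', 'slow'] (min_width=14, slack=0)
Line 7: ['bird', 'that'] (min_width=9, slack=5)
Line 8: ['letter'] (min_width=6, slack=8)
Line 9: ['triangle'] (min_width=8, slack=6)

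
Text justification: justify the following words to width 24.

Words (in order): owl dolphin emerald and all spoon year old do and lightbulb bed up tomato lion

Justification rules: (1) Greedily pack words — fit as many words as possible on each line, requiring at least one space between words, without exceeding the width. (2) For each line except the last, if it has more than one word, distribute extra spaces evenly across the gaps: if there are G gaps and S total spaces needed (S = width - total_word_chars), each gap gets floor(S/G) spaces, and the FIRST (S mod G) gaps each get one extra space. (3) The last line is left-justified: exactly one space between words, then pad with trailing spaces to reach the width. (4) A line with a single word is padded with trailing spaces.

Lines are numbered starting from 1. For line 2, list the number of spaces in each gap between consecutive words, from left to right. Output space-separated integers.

Answer: 2 2 2 1

Derivation:
Line 1: ['owl', 'dolphin', 'emerald', 'and'] (min_width=23, slack=1)
Line 2: ['all', 'spoon', 'year', 'old', 'do'] (min_width=21, slack=3)
Line 3: ['and', 'lightbulb', 'bed', 'up'] (min_width=20, slack=4)
Line 4: ['tomato', 'lion'] (min_width=11, slack=13)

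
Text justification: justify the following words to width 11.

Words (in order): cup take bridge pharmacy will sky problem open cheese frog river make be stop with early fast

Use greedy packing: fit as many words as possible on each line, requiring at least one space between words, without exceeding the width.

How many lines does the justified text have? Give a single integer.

Answer: 10

Derivation:
Line 1: ['cup', 'take'] (min_width=8, slack=3)
Line 2: ['bridge'] (min_width=6, slack=5)
Line 3: ['pharmacy'] (min_width=8, slack=3)
Line 4: ['will', 'sky'] (min_width=8, slack=3)
Line 5: ['problem'] (min_width=7, slack=4)
Line 6: ['open', 'cheese'] (min_width=11, slack=0)
Line 7: ['frog', 'river'] (min_width=10, slack=1)
Line 8: ['make', 'be'] (min_width=7, slack=4)
Line 9: ['stop', 'with'] (min_width=9, slack=2)
Line 10: ['early', 'fast'] (min_width=10, slack=1)
Total lines: 10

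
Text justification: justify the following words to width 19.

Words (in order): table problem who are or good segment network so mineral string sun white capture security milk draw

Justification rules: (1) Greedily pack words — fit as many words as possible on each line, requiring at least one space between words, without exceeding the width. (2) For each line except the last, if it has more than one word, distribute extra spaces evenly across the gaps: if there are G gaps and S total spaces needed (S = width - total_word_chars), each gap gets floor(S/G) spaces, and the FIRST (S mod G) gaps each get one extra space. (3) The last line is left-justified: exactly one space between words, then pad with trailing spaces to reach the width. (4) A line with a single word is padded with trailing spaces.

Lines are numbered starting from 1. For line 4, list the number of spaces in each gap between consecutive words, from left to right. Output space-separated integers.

Line 1: ['table', 'problem', 'who'] (min_width=17, slack=2)
Line 2: ['are', 'or', 'good', 'segment'] (min_width=19, slack=0)
Line 3: ['network', 'so', 'mineral'] (min_width=18, slack=1)
Line 4: ['string', 'sun', 'white'] (min_width=16, slack=3)
Line 5: ['capture', 'security'] (min_width=16, slack=3)
Line 6: ['milk', 'draw'] (min_width=9, slack=10)

Answer: 3 2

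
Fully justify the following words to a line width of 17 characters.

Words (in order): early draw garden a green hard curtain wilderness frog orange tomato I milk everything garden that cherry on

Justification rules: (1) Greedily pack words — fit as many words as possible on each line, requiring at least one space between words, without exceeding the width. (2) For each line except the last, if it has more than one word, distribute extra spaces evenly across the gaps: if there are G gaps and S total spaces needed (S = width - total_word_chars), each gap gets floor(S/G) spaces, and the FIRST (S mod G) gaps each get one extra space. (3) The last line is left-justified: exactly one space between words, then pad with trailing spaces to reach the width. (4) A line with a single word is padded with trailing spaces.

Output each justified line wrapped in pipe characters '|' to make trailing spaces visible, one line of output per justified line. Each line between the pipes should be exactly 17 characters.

Answer: |early draw garden|
|a    green   hard|
|curtain          |
|wilderness   frog|
|orange  tomato  I|
|milk   everything|
|garden       that|
|cherry on        |

Derivation:
Line 1: ['early', 'draw', 'garden'] (min_width=17, slack=0)
Line 2: ['a', 'green', 'hard'] (min_width=12, slack=5)
Line 3: ['curtain'] (min_width=7, slack=10)
Line 4: ['wilderness', 'frog'] (min_width=15, slack=2)
Line 5: ['orange', 'tomato', 'I'] (min_width=15, slack=2)
Line 6: ['milk', 'everything'] (min_width=15, slack=2)
Line 7: ['garden', 'that'] (min_width=11, slack=6)
Line 8: ['cherry', 'on'] (min_width=9, slack=8)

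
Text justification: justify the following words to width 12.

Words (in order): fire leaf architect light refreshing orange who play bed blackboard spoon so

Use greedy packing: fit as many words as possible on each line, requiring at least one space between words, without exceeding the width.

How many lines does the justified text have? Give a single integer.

Answer: 8

Derivation:
Line 1: ['fire', 'leaf'] (min_width=9, slack=3)
Line 2: ['architect'] (min_width=9, slack=3)
Line 3: ['light'] (min_width=5, slack=7)
Line 4: ['refreshing'] (min_width=10, slack=2)
Line 5: ['orange', 'who'] (min_width=10, slack=2)
Line 6: ['play', 'bed'] (min_width=8, slack=4)
Line 7: ['blackboard'] (min_width=10, slack=2)
Line 8: ['spoon', 'so'] (min_width=8, slack=4)
Total lines: 8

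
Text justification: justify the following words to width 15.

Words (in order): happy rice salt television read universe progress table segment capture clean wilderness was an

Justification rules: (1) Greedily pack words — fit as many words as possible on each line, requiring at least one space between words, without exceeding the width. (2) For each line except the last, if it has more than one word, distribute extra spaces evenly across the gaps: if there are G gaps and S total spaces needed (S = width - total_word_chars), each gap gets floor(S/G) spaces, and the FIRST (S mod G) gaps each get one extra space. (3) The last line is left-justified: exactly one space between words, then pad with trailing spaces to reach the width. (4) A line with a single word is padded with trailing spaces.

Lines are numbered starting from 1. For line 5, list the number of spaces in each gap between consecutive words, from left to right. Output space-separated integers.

Line 1: ['happy', 'rice', 'salt'] (min_width=15, slack=0)
Line 2: ['television', 'read'] (min_width=15, slack=0)
Line 3: ['universe'] (min_width=8, slack=7)
Line 4: ['progress', 'table'] (min_width=14, slack=1)
Line 5: ['segment', 'capture'] (min_width=15, slack=0)
Line 6: ['clean'] (min_width=5, slack=10)
Line 7: ['wilderness', 'was'] (min_width=14, slack=1)
Line 8: ['an'] (min_width=2, slack=13)

Answer: 1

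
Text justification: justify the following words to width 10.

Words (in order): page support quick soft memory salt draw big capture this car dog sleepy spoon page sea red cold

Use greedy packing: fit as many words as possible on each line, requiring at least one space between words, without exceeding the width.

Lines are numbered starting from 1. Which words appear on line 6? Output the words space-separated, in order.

Answer: big

Derivation:
Line 1: ['page'] (min_width=4, slack=6)
Line 2: ['support'] (min_width=7, slack=3)
Line 3: ['quick', 'soft'] (min_width=10, slack=0)
Line 4: ['memory'] (min_width=6, slack=4)
Line 5: ['salt', 'draw'] (min_width=9, slack=1)
Line 6: ['big'] (min_width=3, slack=7)
Line 7: ['capture'] (min_width=7, slack=3)
Line 8: ['this', 'car'] (min_width=8, slack=2)
Line 9: ['dog', 'sleepy'] (min_width=10, slack=0)
Line 10: ['spoon', 'page'] (min_width=10, slack=0)
Line 11: ['sea', 'red'] (min_width=7, slack=3)
Line 12: ['cold'] (min_width=4, slack=6)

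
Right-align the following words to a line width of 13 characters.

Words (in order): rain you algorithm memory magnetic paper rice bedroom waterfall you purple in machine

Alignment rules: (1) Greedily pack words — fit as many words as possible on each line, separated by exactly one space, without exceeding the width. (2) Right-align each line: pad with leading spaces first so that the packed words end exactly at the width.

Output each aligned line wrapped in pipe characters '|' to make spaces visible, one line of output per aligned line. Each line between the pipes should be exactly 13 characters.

Line 1: ['rain', 'you'] (min_width=8, slack=5)
Line 2: ['algorithm'] (min_width=9, slack=4)
Line 3: ['memory'] (min_width=6, slack=7)
Line 4: ['magnetic'] (min_width=8, slack=5)
Line 5: ['paper', 'rice'] (min_width=10, slack=3)
Line 6: ['bedroom'] (min_width=7, slack=6)
Line 7: ['waterfall', 'you'] (min_width=13, slack=0)
Line 8: ['purple', 'in'] (min_width=9, slack=4)
Line 9: ['machine'] (min_width=7, slack=6)

Answer: |     rain you|
|    algorithm|
|       memory|
|     magnetic|
|   paper rice|
|      bedroom|
|waterfall you|
|    purple in|
|      machine|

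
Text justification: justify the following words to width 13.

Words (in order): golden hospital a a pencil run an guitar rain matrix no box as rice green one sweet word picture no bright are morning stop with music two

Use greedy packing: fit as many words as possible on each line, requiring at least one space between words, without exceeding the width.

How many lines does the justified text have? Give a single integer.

Line 1: ['golden'] (min_width=6, slack=7)
Line 2: ['hospital', 'a', 'a'] (min_width=12, slack=1)
Line 3: ['pencil', 'run', 'an'] (min_width=13, slack=0)
Line 4: ['guitar', 'rain'] (min_width=11, slack=2)
Line 5: ['matrix', 'no', 'box'] (min_width=13, slack=0)
Line 6: ['as', 'rice', 'green'] (min_width=13, slack=0)
Line 7: ['one', 'sweet'] (min_width=9, slack=4)
Line 8: ['word', 'picture'] (min_width=12, slack=1)
Line 9: ['no', 'bright', 'are'] (min_width=13, slack=0)
Line 10: ['morning', 'stop'] (min_width=12, slack=1)
Line 11: ['with', 'music'] (min_width=10, slack=3)
Line 12: ['two'] (min_width=3, slack=10)
Total lines: 12

Answer: 12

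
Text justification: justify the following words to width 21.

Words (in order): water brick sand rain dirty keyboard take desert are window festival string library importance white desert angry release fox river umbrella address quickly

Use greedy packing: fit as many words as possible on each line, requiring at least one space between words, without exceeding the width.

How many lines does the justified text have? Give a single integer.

Answer: 9

Derivation:
Line 1: ['water', 'brick', 'sand', 'rain'] (min_width=21, slack=0)
Line 2: ['dirty', 'keyboard', 'take'] (min_width=19, slack=2)
Line 3: ['desert', 'are', 'window'] (min_width=17, slack=4)
Line 4: ['festival', 'string'] (min_width=15, slack=6)
Line 5: ['library', 'importance'] (min_width=18, slack=3)
Line 6: ['white', 'desert', 'angry'] (min_width=18, slack=3)
Line 7: ['release', 'fox', 'river'] (min_width=17, slack=4)
Line 8: ['umbrella', 'address'] (min_width=16, slack=5)
Line 9: ['quickly'] (min_width=7, slack=14)
Total lines: 9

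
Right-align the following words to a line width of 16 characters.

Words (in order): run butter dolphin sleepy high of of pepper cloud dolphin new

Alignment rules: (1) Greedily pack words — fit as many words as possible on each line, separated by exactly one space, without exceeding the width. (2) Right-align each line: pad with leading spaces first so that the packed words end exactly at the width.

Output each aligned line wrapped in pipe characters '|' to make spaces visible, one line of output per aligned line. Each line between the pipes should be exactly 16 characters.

Line 1: ['run', 'butter'] (min_width=10, slack=6)
Line 2: ['dolphin', 'sleepy'] (min_width=14, slack=2)
Line 3: ['high', 'of', 'of'] (min_width=10, slack=6)
Line 4: ['pepper', 'cloud'] (min_width=12, slack=4)
Line 5: ['dolphin', 'new'] (min_width=11, slack=5)

Answer: |      run butter|
|  dolphin sleepy|
|      high of of|
|    pepper cloud|
|     dolphin new|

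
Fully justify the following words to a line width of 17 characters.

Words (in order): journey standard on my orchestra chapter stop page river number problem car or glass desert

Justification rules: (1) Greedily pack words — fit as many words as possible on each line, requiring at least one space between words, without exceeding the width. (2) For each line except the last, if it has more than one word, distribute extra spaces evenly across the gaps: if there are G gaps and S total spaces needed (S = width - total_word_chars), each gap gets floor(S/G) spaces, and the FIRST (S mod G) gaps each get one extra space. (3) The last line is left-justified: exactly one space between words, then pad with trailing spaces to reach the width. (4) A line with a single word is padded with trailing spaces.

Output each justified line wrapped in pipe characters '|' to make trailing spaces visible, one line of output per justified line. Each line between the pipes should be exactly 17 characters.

Line 1: ['journey', 'standard'] (min_width=16, slack=1)
Line 2: ['on', 'my', 'orchestra'] (min_width=15, slack=2)
Line 3: ['chapter', 'stop', 'page'] (min_width=17, slack=0)
Line 4: ['river', 'number'] (min_width=12, slack=5)
Line 5: ['problem', 'car', 'or'] (min_width=14, slack=3)
Line 6: ['glass', 'desert'] (min_width=12, slack=5)

Answer: |journey  standard|
|on  my  orchestra|
|chapter stop page|
|river      number|
|problem   car  or|
|glass desert     |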